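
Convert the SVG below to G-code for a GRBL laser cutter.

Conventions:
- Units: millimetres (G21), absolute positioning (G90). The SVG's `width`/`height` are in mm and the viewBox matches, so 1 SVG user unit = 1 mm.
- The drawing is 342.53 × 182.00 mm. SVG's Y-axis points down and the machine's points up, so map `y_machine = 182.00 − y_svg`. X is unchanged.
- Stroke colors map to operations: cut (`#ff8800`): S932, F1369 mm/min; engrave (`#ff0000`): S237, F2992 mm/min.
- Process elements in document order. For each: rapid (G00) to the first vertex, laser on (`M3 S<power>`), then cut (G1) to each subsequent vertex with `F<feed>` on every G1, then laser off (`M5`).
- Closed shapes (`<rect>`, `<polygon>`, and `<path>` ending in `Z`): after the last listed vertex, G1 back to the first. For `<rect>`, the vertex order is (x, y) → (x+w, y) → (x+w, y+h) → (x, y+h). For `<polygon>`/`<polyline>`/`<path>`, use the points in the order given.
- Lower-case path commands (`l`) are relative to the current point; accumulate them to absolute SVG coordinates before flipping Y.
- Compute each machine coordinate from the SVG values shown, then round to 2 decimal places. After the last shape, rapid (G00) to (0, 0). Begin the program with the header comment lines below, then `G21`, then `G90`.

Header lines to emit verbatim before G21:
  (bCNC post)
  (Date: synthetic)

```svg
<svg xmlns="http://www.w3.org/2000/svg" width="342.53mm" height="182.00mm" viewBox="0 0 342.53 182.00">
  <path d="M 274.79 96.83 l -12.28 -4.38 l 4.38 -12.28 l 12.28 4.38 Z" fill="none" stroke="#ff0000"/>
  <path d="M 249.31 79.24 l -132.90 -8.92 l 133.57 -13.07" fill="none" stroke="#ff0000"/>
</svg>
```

1 u = 1 mm; y_m = 182.00 − y.

[1] `<path>` regular polygon, #ff0000→engrave S237 F2992: (274.79,85.17) → (262.51,89.55) → (266.89,101.83) → (279.17,97.45) → (274.79,85.17) (closed)

[2] `<path>` open polyline, #ff0000→engrave S237 F2992: (249.31,102.76) → (116.41,111.68) → (249.98,124.75)

(bCNC post)
(Date: synthetic)
G21
G90
G00 X274.79 Y85.17
M3 S237
G1 X262.51 Y89.55 F2992
G1 X266.89 Y101.83 F2992
G1 X279.17 Y97.45 F2992
G1 X274.79 Y85.17 F2992
M5
G00 X249.31 Y102.76
M3 S237
G1 X116.41 Y111.68 F2992
G1 X249.98 Y124.75 F2992
M5
G00 X0.00 Y0.00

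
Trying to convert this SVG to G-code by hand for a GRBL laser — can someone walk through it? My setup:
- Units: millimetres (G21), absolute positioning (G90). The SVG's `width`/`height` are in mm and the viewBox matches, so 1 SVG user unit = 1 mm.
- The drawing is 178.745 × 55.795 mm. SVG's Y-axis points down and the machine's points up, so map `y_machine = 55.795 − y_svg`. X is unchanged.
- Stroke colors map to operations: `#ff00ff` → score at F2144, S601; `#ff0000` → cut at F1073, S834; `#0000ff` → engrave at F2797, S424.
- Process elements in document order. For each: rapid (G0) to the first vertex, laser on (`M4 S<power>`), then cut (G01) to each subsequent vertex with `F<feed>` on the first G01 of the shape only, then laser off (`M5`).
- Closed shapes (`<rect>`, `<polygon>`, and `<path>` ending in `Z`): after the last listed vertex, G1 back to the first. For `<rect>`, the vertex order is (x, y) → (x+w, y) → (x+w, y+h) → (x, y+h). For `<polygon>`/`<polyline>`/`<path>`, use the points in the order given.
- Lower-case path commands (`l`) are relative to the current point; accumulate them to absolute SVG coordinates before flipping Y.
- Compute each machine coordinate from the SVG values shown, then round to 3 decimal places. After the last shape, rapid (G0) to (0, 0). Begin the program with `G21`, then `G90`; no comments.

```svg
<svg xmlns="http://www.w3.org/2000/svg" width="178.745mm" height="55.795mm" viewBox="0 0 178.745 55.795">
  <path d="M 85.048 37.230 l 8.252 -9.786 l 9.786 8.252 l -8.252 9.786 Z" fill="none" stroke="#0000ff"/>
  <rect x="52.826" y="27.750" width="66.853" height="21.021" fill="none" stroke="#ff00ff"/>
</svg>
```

Since the viewBox matches the mm dimensions, user units are millimetres directly. The only transform is the Y-flip y_m = 55.795 − y_svg.

Shape 1 is a regular polygon drawn with `<path>`. Its stroke #0000ff means engrave at S424, F2797. After flipping Y the toolpath is (85.048,18.565) → (93.300,28.351) → (103.086,20.099) → (94.834,10.313) → (85.048,18.565), returning to the start.

Shape 2 is a rectangle drawn with `<rect>`. Its stroke #ff00ff means score at S601, F2144. After flipping Y the toolpath is (52.826,28.045) → (119.679,28.045) → (119.679,7.024) → (52.826,7.024) → (52.826,28.045), returning to the start.

G21
G90
G0 X85.048 Y18.565
M4 S424
G01 X93.300 Y28.351 F2797
G01 X103.086 Y20.099
G01 X94.834 Y10.313
G01 X85.048 Y18.565
M5
G0 X52.826 Y28.045
M4 S601
G01 X119.679 Y28.045 F2144
G01 X119.679 Y7.024
G01 X52.826 Y7.024
G01 X52.826 Y28.045
M5
G0 X0.000 Y0.000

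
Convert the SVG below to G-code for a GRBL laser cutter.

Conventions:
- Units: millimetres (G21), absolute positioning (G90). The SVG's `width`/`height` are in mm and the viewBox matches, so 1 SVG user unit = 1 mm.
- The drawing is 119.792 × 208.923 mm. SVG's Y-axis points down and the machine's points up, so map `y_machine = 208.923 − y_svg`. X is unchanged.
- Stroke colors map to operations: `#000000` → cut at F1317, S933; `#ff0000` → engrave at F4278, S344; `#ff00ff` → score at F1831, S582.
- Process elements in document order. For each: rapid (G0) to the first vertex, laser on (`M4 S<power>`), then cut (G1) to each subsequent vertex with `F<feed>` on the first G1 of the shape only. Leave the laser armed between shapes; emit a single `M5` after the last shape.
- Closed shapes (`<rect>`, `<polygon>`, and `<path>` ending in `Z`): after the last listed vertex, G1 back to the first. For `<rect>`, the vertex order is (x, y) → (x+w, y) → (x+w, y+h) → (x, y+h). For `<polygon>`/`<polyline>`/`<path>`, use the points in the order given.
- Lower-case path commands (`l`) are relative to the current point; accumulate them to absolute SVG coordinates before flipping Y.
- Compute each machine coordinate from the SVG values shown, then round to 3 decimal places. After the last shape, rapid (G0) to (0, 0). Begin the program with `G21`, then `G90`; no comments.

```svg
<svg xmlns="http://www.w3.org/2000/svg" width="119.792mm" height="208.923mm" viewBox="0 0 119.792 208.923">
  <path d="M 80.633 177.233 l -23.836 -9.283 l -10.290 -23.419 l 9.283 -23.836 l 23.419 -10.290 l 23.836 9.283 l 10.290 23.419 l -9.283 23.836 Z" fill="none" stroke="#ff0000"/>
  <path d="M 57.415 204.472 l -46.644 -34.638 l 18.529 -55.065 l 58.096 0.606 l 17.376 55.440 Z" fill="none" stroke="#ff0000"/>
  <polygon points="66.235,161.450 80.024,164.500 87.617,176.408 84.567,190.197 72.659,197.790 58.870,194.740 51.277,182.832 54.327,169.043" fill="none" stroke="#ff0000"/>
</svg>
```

1 u = 1 mm; y_m = 208.923 − y.

[1] `<path>` regular polygon, #ff0000→engrave S344 F4278: (80.633,31.690) → (56.797,40.973) → (46.507,64.392) → (55.790,88.228) → (79.209,98.518) → (103.045,89.235) → (113.335,65.816) → (104.052,41.980) → (80.633,31.690) (closed)

[2] `<path>` regular polygon, #ff0000→engrave S344 F4278: (57.415,4.451) → (10.771,39.089) → (29.300,94.154) → (87.396,93.548) → (104.772,38.108) → (57.415,4.451) (closed)

[3] `<polygon>` regular polygon, #ff0000→engrave S344 F4278: (66.235,47.473) → (80.024,44.423) → (87.617,32.515) → (84.567,18.726) → (72.659,11.133) → (58.870,14.183) → (51.277,26.091) → (54.327,39.880) → (66.235,47.473) (closed)

G21
G90
G0 X80.633 Y31.690
M4 S344
G1 X56.797 Y40.973 F4278
G1 X46.507 Y64.392
G1 X55.790 Y88.228
G1 X79.209 Y98.518
G1 X103.045 Y89.235
G1 X113.335 Y65.816
G1 X104.052 Y41.980
G1 X80.633 Y31.690
G0 X57.415 Y4.451
M4 S344
G1 X10.771 Y39.089 F4278
G1 X29.300 Y94.154
G1 X87.396 Y93.548
G1 X104.772 Y38.108
G1 X57.415 Y4.451
G0 X66.235 Y47.473
M4 S344
G1 X80.024 Y44.423 F4278
G1 X87.617 Y32.515
G1 X84.567 Y18.726
G1 X72.659 Y11.133
G1 X58.870 Y14.183
G1 X51.277 Y26.091
G1 X54.327 Y39.880
G1 X66.235 Y47.473
M5
G0 X0.000 Y0.000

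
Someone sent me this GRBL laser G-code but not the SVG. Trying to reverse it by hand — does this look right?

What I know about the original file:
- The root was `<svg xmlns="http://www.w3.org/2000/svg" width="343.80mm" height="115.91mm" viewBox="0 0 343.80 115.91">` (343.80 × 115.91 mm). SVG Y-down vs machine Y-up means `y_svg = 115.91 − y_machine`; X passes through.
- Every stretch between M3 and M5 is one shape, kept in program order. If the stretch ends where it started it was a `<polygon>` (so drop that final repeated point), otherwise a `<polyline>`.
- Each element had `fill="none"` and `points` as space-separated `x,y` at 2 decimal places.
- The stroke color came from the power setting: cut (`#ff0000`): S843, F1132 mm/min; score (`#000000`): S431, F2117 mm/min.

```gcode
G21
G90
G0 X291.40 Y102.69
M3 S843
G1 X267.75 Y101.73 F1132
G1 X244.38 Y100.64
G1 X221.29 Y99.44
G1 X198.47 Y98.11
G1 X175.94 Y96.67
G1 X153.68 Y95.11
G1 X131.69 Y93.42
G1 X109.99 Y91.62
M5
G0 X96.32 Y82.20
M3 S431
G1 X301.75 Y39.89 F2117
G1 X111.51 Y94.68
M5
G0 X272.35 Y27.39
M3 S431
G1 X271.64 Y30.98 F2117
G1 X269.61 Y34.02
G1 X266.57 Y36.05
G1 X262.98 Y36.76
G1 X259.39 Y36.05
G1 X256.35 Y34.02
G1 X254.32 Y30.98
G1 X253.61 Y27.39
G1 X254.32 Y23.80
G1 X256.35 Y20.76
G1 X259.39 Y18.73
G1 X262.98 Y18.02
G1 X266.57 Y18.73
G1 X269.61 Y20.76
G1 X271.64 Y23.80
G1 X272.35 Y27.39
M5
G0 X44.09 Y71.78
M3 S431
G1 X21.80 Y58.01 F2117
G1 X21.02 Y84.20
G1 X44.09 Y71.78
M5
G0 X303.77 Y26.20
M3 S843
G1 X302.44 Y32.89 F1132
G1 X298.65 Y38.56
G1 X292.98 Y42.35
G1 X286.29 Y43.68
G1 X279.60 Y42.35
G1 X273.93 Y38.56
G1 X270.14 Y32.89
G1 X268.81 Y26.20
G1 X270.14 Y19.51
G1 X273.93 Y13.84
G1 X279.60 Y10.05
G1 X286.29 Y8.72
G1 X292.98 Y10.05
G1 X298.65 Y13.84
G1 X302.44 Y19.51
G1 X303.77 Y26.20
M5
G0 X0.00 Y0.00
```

<svg xmlns="http://www.w3.org/2000/svg" width="343.80mm" height="115.91mm" viewBox="0 0 343.80 115.91">
  <polyline points="291.40,13.22 267.75,14.18 244.38,15.27 221.29,16.47 198.47,17.80 175.94,19.24 153.68,20.80 131.69,22.49 109.99,24.29" fill="none" stroke="#ff0000"/>
  <polyline points="96.32,33.71 301.75,76.02 111.51,21.23" fill="none" stroke="#000000"/>
  <polygon points="272.35,88.52 271.64,84.93 269.61,81.89 266.57,79.86 262.98,79.15 259.39,79.86 256.35,81.89 254.32,84.93 253.61,88.52 254.32,92.11 256.35,95.15 259.39,97.18 262.98,97.89 266.57,97.18 269.61,95.15 271.64,92.11" fill="none" stroke="#000000"/>
  <polygon points="44.09,44.13 21.80,57.90 21.02,31.71" fill="none" stroke="#000000"/>
  <polygon points="303.77,89.71 302.44,83.02 298.65,77.35 292.98,73.56 286.29,72.23 279.60,73.56 273.93,77.35 270.14,83.02 268.81,89.71 270.14,96.40 273.93,102.07 279.60,105.86 286.29,107.19 292.98,105.86 298.65,102.07 302.44,96.40" fill="none" stroke="#ff0000"/>
</svg>

Each laser-on run becomes one SVG element. Flip Y back into SVG space with y_svg = 115.91 − y_machine.

Run 1: power S843 maps to stroke `#ff0000` (cut). The run is open, so emit a `<polyline>` with points (Y-flipped): 291.40,13.22 267.75,14.18 244.38,15.27 221.29,16.47 198.47,17.80 175.94,19.24 153.68,20.80 131.69,22.49 109.99,24.29.

Run 2: S431 ⇒ score layer `#000000`. The run is open, so emit a `<polyline>` with points (Y-flipped): 96.32,33.71 301.75,76.02 111.51,21.23.

Run 3: the run's S431 means `#000000` (score). The run returns to its start, so emit a `<polygon>` with points (Y-flipped): 272.35,88.52 271.64,84.93 269.61,81.89 266.57,79.86 262.98,79.15 259.39,79.86 256.35,81.89 254.32,84.93 253.61,88.52 254.32,92.11 256.35,95.15 259.39,97.18 262.98,97.89 266.57,97.18 269.61,95.15 271.64,92.11.

Run 4: power S431 maps to stroke `#000000` (score). The run returns to its start, so emit a `<polygon>` with points (Y-flipped): 44.09,44.13 21.80,57.90 21.02,31.71.

Run 5: the run's S843 means `#ff0000` (cut). The run returns to its start, so emit a `<polygon>` with points (Y-flipped): 303.77,89.71 302.44,83.02 298.65,77.35 292.98,73.56 286.29,72.23 279.60,73.56 273.93,77.35 270.14,83.02 268.81,89.71 270.14,96.40 273.93,102.07 279.60,105.86 286.29,107.19 292.98,105.86 298.65,102.07 302.44,96.40.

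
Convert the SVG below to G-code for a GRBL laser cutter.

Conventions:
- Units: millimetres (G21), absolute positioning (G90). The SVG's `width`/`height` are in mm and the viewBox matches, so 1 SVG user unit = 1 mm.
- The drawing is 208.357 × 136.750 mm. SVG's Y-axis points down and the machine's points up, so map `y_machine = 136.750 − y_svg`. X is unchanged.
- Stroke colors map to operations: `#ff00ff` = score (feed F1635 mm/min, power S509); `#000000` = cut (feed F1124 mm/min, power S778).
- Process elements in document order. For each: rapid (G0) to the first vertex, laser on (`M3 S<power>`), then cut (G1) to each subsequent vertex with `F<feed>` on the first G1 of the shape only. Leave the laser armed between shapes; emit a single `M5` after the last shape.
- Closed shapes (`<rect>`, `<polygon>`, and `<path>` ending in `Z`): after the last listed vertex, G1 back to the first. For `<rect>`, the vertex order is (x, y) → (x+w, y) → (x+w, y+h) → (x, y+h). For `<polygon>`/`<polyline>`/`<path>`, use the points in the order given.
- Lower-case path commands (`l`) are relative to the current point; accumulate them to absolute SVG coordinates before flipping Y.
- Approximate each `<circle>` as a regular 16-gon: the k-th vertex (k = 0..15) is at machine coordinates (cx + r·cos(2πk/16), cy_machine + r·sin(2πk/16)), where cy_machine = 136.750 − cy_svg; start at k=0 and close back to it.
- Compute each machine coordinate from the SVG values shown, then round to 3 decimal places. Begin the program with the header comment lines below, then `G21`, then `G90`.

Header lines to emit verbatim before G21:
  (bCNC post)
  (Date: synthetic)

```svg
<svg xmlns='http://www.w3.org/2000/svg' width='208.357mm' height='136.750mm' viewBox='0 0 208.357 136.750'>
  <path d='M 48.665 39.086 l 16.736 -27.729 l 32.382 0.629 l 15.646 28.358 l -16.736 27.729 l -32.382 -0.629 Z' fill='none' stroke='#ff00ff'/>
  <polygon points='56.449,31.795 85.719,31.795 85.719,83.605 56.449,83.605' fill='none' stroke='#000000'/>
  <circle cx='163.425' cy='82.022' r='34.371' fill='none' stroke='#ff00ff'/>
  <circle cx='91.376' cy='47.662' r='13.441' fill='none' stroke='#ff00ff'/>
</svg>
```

(bCNC post)
(Date: synthetic)
G21
G90
G0 X48.665 Y97.664
M3 S509
G1 X65.401 Y125.393 F1635
G1 X97.783 Y124.764
G1 X113.429 Y96.406
G1 X96.693 Y68.677
G1 X64.311 Y69.306
G1 X48.665 Y97.664
G0 X56.449 Y104.955
M3 S778
G1 X85.719 Y104.955 F1124
G1 X85.719 Y53.145
G1 X56.449 Y53.145
G1 X56.449 Y104.955
G0 X197.796 Y54.728
M3 S509
G1 X195.180 Y67.881 F1635
G1 X187.729 Y79.032
G1 X176.578 Y86.483
G1 X163.425 Y89.099
G1 X150.272 Y86.483
G1 X139.121 Y79.032
G1 X131.670 Y67.881
G1 X129.054 Y54.728
G1 X131.670 Y41.575
G1 X139.121 Y30.424
G1 X150.272 Y22.973
G1 X163.425 Y20.357
G1 X176.578 Y22.973
G1 X187.729 Y30.424
G1 X195.180 Y41.575
G1 X197.796 Y54.728
G0 X104.817 Y89.088
M3 S509
G1 X103.794 Y94.232 F1635
G1 X100.880 Y98.592
G1 X96.520 Y101.506
G1 X91.376 Y102.529
G1 X86.232 Y101.506
G1 X81.872 Y98.592
G1 X78.958 Y94.232
G1 X77.935 Y89.088
G1 X78.958 Y83.944
G1 X81.872 Y79.584
G1 X86.232 Y76.670
G1 X91.376 Y75.647
G1 X96.520 Y76.670
G1 X100.880 Y79.584
G1 X103.794 Y83.944
G1 X104.817 Y89.088
M5

Since the viewBox matches the mm dimensions, user units are millimetres directly. The only transform is the Y-flip y_m = 136.750 − y_svg.

Shape 1 is a regular polygon drawn with `<path>`. Its stroke #ff00ff means score at S509, F1635. After flipping Y the toolpath is (48.665,97.664) → (65.401,125.393) → (97.783,124.764) → (113.429,96.406) → (96.693,68.677) → (64.311,69.306) → (48.665,97.664), returning to the start.

Shape 2 is a rectangle drawn with `<polygon>`. Its stroke #000000 means cut at S778, F1124. After flipping Y the toolpath is (56.449,104.955) → (85.719,104.955) → (85.719,53.145) → (56.449,53.145) → (56.449,104.955), returning to the start.

Shape 3 is a circle drawn with `<circle>`. Its stroke #ff00ff means score at S509, F1635. After flipping Y the toolpath is (197.796,54.728) → (195.180,67.881) → (187.729,79.032) → (176.578,86.483) → (163.425,89.099) → (150.272,86.483) → (139.121,79.032) → (131.670,67.881) → (129.054,54.728) → (131.670,41.575) → (139.121,30.424) → (150.272,22.973) → (163.425,20.357) → (176.578,22.973) → (187.729,30.424) → (195.180,41.575) → (197.796,54.728), returning to the start.

Shape 4 is a circle drawn with `<circle>`. Its stroke #ff00ff means score at S509, F1635. After flipping Y the toolpath is (104.817,89.088) → (103.794,94.232) → (100.880,98.592) → (96.520,101.506) → (91.376,102.529) → (86.232,101.506) → (81.872,98.592) → (78.958,94.232) → (77.935,89.088) → (78.958,83.944) → (81.872,79.584) → (86.232,76.670) → (91.376,75.647) → (96.520,76.670) → (100.880,79.584) → (103.794,83.944) → (104.817,89.088), returning to the start.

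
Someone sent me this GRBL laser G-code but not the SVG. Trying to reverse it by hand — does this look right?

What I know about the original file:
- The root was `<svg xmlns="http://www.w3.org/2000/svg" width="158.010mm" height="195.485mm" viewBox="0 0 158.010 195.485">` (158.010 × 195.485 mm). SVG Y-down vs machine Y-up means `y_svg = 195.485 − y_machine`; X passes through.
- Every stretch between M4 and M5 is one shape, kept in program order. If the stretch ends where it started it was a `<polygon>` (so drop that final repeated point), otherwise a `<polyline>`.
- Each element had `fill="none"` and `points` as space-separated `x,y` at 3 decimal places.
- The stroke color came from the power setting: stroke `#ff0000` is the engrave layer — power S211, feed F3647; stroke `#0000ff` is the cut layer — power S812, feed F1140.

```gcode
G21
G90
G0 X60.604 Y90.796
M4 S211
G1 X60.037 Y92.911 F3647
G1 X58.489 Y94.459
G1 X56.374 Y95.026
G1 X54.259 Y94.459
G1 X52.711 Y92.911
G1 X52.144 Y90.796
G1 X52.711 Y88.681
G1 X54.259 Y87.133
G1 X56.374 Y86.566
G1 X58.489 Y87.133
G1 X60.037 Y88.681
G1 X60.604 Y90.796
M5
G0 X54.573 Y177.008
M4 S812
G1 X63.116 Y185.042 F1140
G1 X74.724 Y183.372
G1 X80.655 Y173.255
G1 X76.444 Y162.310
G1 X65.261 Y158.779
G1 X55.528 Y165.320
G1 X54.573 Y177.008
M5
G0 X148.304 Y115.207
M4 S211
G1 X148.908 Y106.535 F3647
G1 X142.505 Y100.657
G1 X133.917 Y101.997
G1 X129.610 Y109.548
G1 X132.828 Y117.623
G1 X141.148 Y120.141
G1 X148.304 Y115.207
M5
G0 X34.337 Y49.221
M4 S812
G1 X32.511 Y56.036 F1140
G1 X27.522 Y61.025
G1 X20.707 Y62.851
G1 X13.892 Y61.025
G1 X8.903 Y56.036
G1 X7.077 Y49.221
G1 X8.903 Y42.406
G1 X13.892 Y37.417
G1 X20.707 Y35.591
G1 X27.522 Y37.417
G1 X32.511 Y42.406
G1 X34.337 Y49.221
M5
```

<svg xmlns="http://www.w3.org/2000/svg" width="158.010mm" height="195.485mm" viewBox="0 0 158.010 195.485">
  <polygon points="60.604,104.689 60.037,102.574 58.489,101.026 56.374,100.459 54.259,101.026 52.711,102.574 52.144,104.689 52.711,106.804 54.259,108.352 56.374,108.919 58.489,108.352 60.037,106.804" fill="none" stroke="#ff0000"/>
  <polygon points="54.573,18.477 63.116,10.443 74.724,12.113 80.655,22.230 76.444,33.175 65.261,36.706 55.528,30.165" fill="none" stroke="#0000ff"/>
  <polygon points="148.304,80.278 148.908,88.950 142.505,94.828 133.917,93.488 129.610,85.937 132.828,77.862 141.148,75.344" fill="none" stroke="#ff0000"/>
  <polygon points="34.337,146.264 32.511,139.449 27.522,134.460 20.707,132.634 13.892,134.460 8.903,139.449 7.077,146.264 8.903,153.079 13.892,158.068 20.707,159.894 27.522,158.068 32.511,153.079" fill="none" stroke="#0000ff"/>
</svg>

y_svg = 195.485 − y_m.

[1] S211→`#ff0000` (engrave); closed run; points: 60.604,104.689 60.037,102.574 58.489,101.026 56.374,100.459 54.259,101.026 52.711,102.574 52.144,104.689 52.711,106.804 54.259,108.352 56.374,108.919 58.489,108.352 60.037,106.804

[2] S812→`#0000ff` (cut); closed run; points: 54.573,18.477 63.116,10.443 74.724,12.113 80.655,22.230 76.444,33.175 65.261,36.706 55.528,30.165

[3] S211→`#ff0000` (engrave); closed run; points: 148.304,80.278 148.908,88.950 142.505,94.828 133.917,93.488 129.610,85.937 132.828,77.862 141.148,75.344

[4] S812→`#0000ff` (cut); closed run; points: 34.337,146.264 32.511,139.449 27.522,134.460 20.707,132.634 13.892,134.460 8.903,139.449 7.077,146.264 8.903,153.079 13.892,158.068 20.707,159.894 27.522,158.068 32.511,153.079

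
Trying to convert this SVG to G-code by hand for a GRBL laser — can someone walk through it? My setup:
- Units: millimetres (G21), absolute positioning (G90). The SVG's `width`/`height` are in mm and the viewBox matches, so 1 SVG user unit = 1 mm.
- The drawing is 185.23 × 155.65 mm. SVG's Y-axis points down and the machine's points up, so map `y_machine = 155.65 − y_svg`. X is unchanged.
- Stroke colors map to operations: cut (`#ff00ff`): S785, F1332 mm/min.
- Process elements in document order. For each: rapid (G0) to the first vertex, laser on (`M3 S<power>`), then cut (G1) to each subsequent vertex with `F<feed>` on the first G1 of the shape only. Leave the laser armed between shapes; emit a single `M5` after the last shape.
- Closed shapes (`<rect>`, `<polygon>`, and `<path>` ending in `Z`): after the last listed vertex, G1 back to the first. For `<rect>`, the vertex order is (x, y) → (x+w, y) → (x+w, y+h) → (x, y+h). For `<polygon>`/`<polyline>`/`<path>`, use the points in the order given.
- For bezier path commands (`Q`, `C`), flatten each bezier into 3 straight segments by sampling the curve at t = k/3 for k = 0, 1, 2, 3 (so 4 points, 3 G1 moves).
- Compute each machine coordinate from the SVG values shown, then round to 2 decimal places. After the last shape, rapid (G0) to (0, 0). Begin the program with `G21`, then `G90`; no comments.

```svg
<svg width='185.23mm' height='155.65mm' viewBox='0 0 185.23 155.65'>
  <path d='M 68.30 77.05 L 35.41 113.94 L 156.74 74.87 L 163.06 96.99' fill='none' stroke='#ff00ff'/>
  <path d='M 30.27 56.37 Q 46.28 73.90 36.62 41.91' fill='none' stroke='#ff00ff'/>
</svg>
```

viewBox `0 0 185.23 155.65` with mm width/height → 1 unit = 1 mm. Flip: y_m = 155.65 − y_svg.

**Shape 1** — `<path>` open polyline, stroke `#ff00ff` → cut (S785, F1332). Machine vertices: (68.30,78.60) → (35.41,41.71) → (156.74,80.78) → (163.06,58.66). Open path.

**Shape 2** — `<path>` quadratic bezier, stroke `#ff00ff` → cut (S785, F1332). Control points (SVG): P0=(30.27,56.37), P1=(46.28,73.90), P2=(36.62,41.91); sampled at t=k/3. Machine vertices: (30.27,99.28) → (38.09,93.10) → (40.21,97.92) → (36.62,113.74). Open path.

G21
G90
G0 X68.30 Y78.60
M3 S785
G1 X35.41 Y41.71 F1332
G1 X156.74 Y80.78
G1 X163.06 Y58.66
G0 X30.27 Y99.28
M3 S785
G1 X38.09 Y93.10 F1332
G1 X40.21 Y97.92
G1 X36.62 Y113.74
M5
G0 X0.00 Y0.00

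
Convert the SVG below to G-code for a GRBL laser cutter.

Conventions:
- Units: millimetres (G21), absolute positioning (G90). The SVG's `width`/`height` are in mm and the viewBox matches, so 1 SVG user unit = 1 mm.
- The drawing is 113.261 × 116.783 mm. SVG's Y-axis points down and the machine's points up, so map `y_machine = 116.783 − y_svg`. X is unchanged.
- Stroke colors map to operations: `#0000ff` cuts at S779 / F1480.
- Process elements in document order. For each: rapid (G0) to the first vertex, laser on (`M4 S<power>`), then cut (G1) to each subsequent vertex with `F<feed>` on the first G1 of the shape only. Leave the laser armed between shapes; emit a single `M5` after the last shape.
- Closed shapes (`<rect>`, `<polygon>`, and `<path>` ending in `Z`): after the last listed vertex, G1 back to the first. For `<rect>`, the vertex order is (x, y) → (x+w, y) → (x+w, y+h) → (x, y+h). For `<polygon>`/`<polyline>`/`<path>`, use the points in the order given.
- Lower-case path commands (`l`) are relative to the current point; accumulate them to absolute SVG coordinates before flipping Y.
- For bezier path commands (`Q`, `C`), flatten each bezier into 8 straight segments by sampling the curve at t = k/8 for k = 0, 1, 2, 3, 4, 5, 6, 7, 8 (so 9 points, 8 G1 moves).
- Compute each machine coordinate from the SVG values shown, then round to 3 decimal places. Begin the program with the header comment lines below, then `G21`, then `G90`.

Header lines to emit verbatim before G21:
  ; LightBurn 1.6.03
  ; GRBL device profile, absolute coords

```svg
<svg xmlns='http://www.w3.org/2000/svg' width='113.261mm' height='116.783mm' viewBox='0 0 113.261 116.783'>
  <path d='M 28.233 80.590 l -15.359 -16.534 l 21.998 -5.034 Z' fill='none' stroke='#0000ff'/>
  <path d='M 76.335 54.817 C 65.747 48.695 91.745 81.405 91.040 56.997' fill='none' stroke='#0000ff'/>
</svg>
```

; LightBurn 1.6.03
; GRBL device profile, absolute coords
G21
G90
G0 X28.233 Y36.193
M4 S779
G1 X12.874 Y52.727 F1480
G1 X34.872 Y57.761
G1 X28.233 Y36.193
G0 X76.335 Y61.966
M4 S779
G1 X73.956 Y62.629 F1480
G1 X74.265 Y60.776
G1 X76.521 Y57.531
G1 X79.981 Y54.019
G1 X83.905 Y51.364
G1 X87.551 Y50.690
G1 X90.176 Y53.123
G1 X91.040 Y59.786
M5

Since the viewBox matches the mm dimensions, user units are millimetres directly. The only transform is the Y-flip y_m = 116.783 − y_svg.

Shape 1 is a regular polygon drawn with `<path>`. Its stroke #0000ff means cut at S779, F1480. After flipping Y the toolpath is (28.233,36.193) → (12.874,52.727) → (34.872,57.761) → (28.233,36.193), returning to the start.

Shape 2 is a cubic bezier drawn with `<path>`. Its stroke #0000ff means cut at S779, F1480. After flipping Y the toolpath is (76.335,61.966) → (73.956,62.629) → (74.265,60.776) → (76.521,57.531) → (79.981,54.019) → (83.905,51.364) → (87.551,50.690) → (90.176,53.123) → (91.040,59.786).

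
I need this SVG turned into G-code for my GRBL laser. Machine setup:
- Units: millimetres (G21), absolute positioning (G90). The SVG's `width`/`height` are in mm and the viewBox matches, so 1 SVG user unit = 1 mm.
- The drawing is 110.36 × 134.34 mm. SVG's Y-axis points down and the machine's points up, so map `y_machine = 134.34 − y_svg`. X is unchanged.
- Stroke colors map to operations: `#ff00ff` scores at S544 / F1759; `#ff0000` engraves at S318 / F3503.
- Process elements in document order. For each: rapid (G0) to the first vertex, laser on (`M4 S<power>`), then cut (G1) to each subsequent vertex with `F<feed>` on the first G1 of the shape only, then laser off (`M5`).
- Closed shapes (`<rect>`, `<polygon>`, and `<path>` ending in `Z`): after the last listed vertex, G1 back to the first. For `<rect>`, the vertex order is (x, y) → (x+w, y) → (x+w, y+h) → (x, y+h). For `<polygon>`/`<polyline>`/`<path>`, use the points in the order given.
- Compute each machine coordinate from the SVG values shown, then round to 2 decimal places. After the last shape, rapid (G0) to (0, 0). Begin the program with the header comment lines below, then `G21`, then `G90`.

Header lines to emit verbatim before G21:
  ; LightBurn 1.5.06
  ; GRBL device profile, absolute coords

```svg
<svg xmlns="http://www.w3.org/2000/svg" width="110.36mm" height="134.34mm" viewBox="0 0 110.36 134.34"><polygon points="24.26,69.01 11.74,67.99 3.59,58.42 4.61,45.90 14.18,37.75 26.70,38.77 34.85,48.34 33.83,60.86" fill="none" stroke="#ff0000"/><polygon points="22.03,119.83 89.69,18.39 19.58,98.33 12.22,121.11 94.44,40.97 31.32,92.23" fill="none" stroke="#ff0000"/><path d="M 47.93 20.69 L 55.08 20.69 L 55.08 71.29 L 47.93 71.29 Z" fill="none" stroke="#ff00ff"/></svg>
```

1 u = 1 mm; y_m = 134.34 − y.

[1] `<polygon>` regular polygon, #ff0000→engrave S318 F3503: (24.26,65.33) → (11.74,66.35) → (3.59,75.92) → (4.61,88.44) → (14.18,96.59) → (26.70,95.57) → (34.85,86.00) → (33.83,73.48) → (24.26,65.33) (closed)

[2] `<polygon>` closed polygon, #ff0000→engrave S318 F3503: (22.03,14.51) → (89.69,115.95) → (19.58,36.01) → (12.22,13.23) → (94.44,93.37) → (31.32,42.11) → (22.03,14.51) (closed)

[3] `<path>` rectangle, #ff00ff→score S544 F1759: (47.93,113.65) → (55.08,113.65) → (55.08,63.05) → (47.93,63.05) → (47.93,113.65) (closed)

; LightBurn 1.5.06
; GRBL device profile, absolute coords
G21
G90
G0 X24.26 Y65.33
M4 S318
G1 X11.74 Y66.35 F3503
G1 X3.59 Y75.92
G1 X4.61 Y88.44
G1 X14.18 Y96.59
G1 X26.70 Y95.57
G1 X34.85 Y86.00
G1 X33.83 Y73.48
G1 X24.26 Y65.33
M5
G0 X22.03 Y14.51
M4 S318
G1 X89.69 Y115.95 F3503
G1 X19.58 Y36.01
G1 X12.22 Y13.23
G1 X94.44 Y93.37
G1 X31.32 Y42.11
G1 X22.03 Y14.51
M5
G0 X47.93 Y113.65
M4 S544
G1 X55.08 Y113.65 F1759
G1 X55.08 Y63.05
G1 X47.93 Y63.05
G1 X47.93 Y113.65
M5
G0 X0.00 Y0.00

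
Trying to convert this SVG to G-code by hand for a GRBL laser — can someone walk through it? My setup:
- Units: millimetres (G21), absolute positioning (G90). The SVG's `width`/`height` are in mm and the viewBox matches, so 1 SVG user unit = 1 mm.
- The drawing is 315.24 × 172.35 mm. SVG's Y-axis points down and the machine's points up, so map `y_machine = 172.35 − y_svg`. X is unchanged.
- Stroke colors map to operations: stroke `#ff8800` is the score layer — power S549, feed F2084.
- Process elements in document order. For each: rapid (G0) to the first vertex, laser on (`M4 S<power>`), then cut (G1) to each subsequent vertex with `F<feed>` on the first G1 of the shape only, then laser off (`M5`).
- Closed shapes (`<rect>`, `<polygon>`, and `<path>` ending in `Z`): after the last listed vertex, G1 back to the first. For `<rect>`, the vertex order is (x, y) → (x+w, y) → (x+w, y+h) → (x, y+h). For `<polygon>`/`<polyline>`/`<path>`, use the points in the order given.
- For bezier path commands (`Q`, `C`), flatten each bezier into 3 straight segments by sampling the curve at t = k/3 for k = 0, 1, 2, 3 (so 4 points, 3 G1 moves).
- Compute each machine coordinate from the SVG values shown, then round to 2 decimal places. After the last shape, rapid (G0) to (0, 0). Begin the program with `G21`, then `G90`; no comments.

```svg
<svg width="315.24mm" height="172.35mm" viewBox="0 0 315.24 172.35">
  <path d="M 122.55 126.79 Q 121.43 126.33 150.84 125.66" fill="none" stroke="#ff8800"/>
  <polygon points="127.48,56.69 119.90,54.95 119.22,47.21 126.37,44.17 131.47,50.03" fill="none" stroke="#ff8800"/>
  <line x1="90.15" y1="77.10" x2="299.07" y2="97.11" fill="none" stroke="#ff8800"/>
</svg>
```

1 u = 1 mm; y_m = 172.35 − y.

[1] `<path>` quadratic bezier, #ff8800→score S549 F2084: (122.55,45.56) → (125.20,45.89) → (134.63,46.27) → (150.84,46.69)

[2] `<polygon>` regular polygon, #ff8800→score S549 F2084: (127.48,115.66) → (119.90,117.40) → (119.22,125.14) → (126.37,128.18) → (131.47,122.32) → (127.48,115.66) (closed)

[3] `<line>` line segment, #ff8800→score S549 F2084: (90.15,95.25) → (299.07,75.24)

G21
G90
G0 X122.55 Y45.56
M4 S549
G1 X125.20 Y45.89 F2084
G1 X134.63 Y46.27
G1 X150.84 Y46.69
M5
G0 X127.48 Y115.66
M4 S549
G1 X119.90 Y117.40 F2084
G1 X119.22 Y125.14
G1 X126.37 Y128.18
G1 X131.47 Y122.32
G1 X127.48 Y115.66
M5
G0 X90.15 Y95.25
M4 S549
G1 X299.07 Y75.24 F2084
M5
G0 X0.00 Y0.00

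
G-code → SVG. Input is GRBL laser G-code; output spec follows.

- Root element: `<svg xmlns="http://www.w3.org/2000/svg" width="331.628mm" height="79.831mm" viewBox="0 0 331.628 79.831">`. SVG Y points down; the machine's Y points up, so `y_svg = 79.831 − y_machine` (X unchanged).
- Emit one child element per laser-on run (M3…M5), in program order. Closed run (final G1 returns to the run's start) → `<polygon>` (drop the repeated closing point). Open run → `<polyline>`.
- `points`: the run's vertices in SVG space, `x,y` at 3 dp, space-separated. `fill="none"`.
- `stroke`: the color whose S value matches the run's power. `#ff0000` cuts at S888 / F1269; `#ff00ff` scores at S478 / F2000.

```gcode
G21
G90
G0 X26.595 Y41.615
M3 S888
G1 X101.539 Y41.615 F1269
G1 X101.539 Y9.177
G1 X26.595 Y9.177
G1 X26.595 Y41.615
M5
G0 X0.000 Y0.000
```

<svg xmlns="http://www.w3.org/2000/svg" width="331.628mm" height="79.831mm" viewBox="0 0 331.628 79.831">
  <polygon points="26.595,38.216 101.539,38.216 101.539,70.654 26.595,70.654" fill="none" stroke="#ff0000"/>
</svg>

y_svg = 79.831 − y_m. Every run uses S888, so all elements get stroke `#ff0000` (cut).

[1] closed run; points: 26.595,38.216 101.539,38.216 101.539,70.654 26.595,70.654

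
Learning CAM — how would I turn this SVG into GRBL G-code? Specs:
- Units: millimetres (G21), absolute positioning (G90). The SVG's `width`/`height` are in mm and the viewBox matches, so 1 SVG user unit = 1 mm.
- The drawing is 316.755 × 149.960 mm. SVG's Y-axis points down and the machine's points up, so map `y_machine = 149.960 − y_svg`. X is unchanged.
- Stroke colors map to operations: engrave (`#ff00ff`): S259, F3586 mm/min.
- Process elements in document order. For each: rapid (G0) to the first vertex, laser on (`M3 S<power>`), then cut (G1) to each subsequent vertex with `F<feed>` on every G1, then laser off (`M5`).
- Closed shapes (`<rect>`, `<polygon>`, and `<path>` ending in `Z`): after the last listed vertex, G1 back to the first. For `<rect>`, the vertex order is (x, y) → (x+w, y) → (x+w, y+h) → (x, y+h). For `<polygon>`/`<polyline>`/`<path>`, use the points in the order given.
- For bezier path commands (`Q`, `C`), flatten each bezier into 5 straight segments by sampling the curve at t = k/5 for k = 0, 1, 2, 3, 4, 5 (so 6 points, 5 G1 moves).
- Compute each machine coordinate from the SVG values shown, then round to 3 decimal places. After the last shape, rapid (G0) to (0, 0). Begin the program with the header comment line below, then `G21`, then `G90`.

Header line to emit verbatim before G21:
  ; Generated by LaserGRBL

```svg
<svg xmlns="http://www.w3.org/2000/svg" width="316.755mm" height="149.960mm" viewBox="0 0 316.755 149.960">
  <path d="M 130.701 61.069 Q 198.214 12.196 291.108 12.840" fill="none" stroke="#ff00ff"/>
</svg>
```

Since the viewBox matches the mm dimensions, user units are millimetres directly. The only transform is the Y-flip y_m = 149.960 − y_svg.

Shape 1 is a quadratic bezier drawn with `<path>`. Its stroke #ff00ff means engrave at S259, F3586. After flipping Y the toolpath is (130.701,88.891) → (158.721,106.460) → (188.772,120.067) → (220.854,129.712) → (254.966,135.397) → (291.108,137.120).

; Generated by LaserGRBL
G21
G90
G0 X130.701 Y88.891
M3 S259
G1 X158.721 Y106.460 F3586
G1 X188.772 Y120.067 F3586
G1 X220.854 Y129.712 F3586
G1 X254.966 Y135.397 F3586
G1 X291.108 Y137.120 F3586
M5
G0 X0.000 Y0.000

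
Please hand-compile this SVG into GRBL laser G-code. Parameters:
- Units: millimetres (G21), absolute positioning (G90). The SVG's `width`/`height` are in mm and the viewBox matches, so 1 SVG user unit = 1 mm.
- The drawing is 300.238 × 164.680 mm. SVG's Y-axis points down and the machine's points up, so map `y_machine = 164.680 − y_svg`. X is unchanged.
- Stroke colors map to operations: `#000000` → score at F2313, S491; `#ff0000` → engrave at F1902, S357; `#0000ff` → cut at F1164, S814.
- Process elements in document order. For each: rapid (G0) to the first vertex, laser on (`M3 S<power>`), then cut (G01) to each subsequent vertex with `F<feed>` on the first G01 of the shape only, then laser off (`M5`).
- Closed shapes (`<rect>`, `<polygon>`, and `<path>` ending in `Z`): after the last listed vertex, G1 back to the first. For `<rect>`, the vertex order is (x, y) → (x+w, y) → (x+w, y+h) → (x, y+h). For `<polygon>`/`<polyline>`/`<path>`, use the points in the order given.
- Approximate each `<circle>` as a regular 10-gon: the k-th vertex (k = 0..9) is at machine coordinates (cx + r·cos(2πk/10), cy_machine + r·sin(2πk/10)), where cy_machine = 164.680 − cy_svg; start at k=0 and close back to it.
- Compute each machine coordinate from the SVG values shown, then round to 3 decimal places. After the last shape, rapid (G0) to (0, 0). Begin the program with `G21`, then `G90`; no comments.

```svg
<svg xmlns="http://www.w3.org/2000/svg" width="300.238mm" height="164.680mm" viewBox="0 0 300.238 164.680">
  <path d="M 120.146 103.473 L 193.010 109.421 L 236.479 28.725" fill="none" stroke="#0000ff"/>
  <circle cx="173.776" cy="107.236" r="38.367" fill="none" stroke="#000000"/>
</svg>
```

viewBox `0 0 300.238 164.680` with mm width/height → 1 unit = 1 mm. Flip: y_m = 164.680 − y_svg.

**Shape 1** — `<path>` open polyline, stroke `#0000ff` → cut (S814, F1164). Machine vertices: (120.146,61.207) → (193.010,55.259) → (236.479,135.955). Open path.

**Shape 2** — `<circle>` circle, stroke `#000000` → score (S491, F2313). Machine vertices: (212.143,57.444) → (204.816,79.996) → (185.632,93.933) → (161.920,93.933) → (142.736,79.996) → (135.409,57.444) → (142.736,34.892) → (161.920,20.955) → (185.632,20.955) → (204.816,34.892) → (212.143,57.444). Closed: final G1 returns to the first vertex.

G21
G90
G0 X120.146 Y61.207
M3 S814
G01 X193.010 Y55.259 F1164
G01 X236.479 Y135.955
M5
G0 X212.143 Y57.444
M3 S491
G01 X204.816 Y79.996 F2313
G01 X185.632 Y93.933
G01 X161.920 Y93.933
G01 X142.736 Y79.996
G01 X135.409 Y57.444
G01 X142.736 Y34.892
G01 X161.920 Y20.955
G01 X185.632 Y20.955
G01 X204.816 Y34.892
G01 X212.143 Y57.444
M5
G0 X0.000 Y0.000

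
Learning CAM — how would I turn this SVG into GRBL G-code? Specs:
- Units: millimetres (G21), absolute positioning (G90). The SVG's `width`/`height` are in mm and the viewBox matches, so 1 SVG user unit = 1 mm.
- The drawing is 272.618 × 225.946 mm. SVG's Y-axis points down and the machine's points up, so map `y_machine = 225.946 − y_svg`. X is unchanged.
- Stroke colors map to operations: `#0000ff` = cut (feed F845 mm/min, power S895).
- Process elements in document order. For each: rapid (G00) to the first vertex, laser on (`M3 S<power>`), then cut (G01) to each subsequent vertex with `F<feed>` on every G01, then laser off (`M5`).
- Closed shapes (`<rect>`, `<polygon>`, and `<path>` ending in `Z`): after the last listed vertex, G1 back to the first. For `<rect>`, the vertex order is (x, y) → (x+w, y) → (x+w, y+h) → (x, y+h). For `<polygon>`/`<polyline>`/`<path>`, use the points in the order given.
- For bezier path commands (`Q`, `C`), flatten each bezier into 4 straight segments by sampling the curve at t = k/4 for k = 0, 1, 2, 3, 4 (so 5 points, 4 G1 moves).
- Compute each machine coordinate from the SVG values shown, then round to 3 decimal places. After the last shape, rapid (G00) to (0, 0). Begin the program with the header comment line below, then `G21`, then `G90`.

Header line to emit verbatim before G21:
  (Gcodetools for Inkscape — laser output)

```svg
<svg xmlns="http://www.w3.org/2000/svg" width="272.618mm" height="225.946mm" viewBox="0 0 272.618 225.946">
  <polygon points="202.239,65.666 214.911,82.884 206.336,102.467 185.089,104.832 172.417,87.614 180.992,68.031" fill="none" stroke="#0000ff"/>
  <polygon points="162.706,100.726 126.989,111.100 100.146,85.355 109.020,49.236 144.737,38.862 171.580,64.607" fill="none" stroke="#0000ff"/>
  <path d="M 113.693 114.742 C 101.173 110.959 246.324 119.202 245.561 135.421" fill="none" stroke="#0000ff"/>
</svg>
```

Since the viewBox matches the mm dimensions, user units are millimetres directly. The only transform is the Y-flip y_m = 225.946 − y_svg.

Shape 1 is a regular polygon drawn with `<polygon>`. Its stroke #0000ff means cut at S895, F845. After flipping Y the toolpath is (202.239,160.280) → (214.911,143.062) → (206.336,123.479) → (185.089,121.114) → (172.417,138.332) → (180.992,157.915) → (202.239,160.280), returning to the start.

Shape 2 is a regular polygon drawn with `<polygon>`. Its stroke #0000ff means cut at S895, F845. After flipping Y the toolpath is (162.706,125.220) → (126.989,114.846) → (100.146,140.591) → (109.020,176.710) → (144.737,187.084) → (171.580,161.339) → (162.706,125.220), returning to the start.

Shape 3 is a cubic bezier drawn with `<path>`. Its stroke #0000ff means cut at S895, F845. After flipping Y the toolpath is (113.693,111.204) → (129.123,111.850) → (175.218,108.365) → (223.518,101.130) → (245.561,90.525).

(Gcodetools for Inkscape — laser output)
G21
G90
G00 X202.239 Y160.280
M3 S895
G01 X214.911 Y143.062 F845
G01 X206.336 Y123.479 F845
G01 X185.089 Y121.114 F845
G01 X172.417 Y138.332 F845
G01 X180.992 Y157.915 F845
G01 X202.239 Y160.280 F845
M5
G00 X162.706 Y125.220
M3 S895
G01 X126.989 Y114.846 F845
G01 X100.146 Y140.591 F845
G01 X109.020 Y176.710 F845
G01 X144.737 Y187.084 F845
G01 X171.580 Y161.339 F845
G01 X162.706 Y125.220 F845
M5
G00 X113.693 Y111.204
M3 S895
G01 X129.123 Y111.850 F845
G01 X175.218 Y108.365 F845
G01 X223.518 Y101.130 F845
G01 X245.561 Y90.525 F845
M5
G00 X0.000 Y0.000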